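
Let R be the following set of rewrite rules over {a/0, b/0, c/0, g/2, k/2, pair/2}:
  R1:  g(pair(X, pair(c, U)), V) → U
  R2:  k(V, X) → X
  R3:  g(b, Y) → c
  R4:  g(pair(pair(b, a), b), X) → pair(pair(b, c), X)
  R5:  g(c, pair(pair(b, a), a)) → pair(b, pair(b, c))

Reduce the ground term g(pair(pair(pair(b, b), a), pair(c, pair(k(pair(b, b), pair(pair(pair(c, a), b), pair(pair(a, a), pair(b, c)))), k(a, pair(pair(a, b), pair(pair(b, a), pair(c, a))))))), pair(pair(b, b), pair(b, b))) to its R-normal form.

1. g(pair(pair(pair(b, b), a), pair(c, pair(k(pair(b, b), pair(pair(pair(c, a), b), pair(pair(a, a), pair(b, c)))), k(a, pair(pair(a, b), pair(pair(b, a), pair(c, a))))))), pair(pair(b, b), pair(b, b)))  →  pair(k(pair(b, b), pair(pair(pair(c, a), b), pair(pair(a, a), pair(b, c)))), k(a, pair(pair(a, b), pair(pair(b, a), pair(c, a)))))   [R1 at ε]
2. pair(k(pair(b, b), pair(pair(pair(c, a), b), pair(pair(a, a), pair(b, c)))), k(a, pair(pair(a, b), pair(pair(b, a), pair(c, a)))))  →  pair(pair(pair(pair(c, a), b), pair(pair(a, a), pair(b, c))), k(a, pair(pair(a, b), pair(pair(b, a), pair(c, a)))))   [R2 at 1]
3. pair(pair(pair(pair(c, a), b), pair(pair(a, a), pair(b, c))), k(a, pair(pair(a, b), pair(pair(b, a), pair(c, a)))))  →  pair(pair(pair(pair(c, a), b), pair(pair(a, a), pair(b, c))), pair(pair(a, b), pair(pair(b, a), pair(c, a))))   [R2 at 2]

pair(pair(pair(pair(c, a), b), pair(pair(a, a), pair(b, c))), pair(pair(a, b), pair(pair(b, a), pair(c, a))))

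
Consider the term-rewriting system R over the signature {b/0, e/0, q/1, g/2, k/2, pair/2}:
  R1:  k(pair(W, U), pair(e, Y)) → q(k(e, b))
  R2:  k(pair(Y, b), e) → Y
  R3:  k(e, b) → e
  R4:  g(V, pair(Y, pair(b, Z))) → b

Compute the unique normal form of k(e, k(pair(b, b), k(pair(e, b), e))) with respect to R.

1. k(e, k(pair(b, b), k(pair(e, b), e)))  →  k(e, k(pair(b, b), e))   [R2 at 2.2]
2. k(e, k(pair(b, b), e))  →  k(e, b)   [R2 at 2]
3. k(e, b)  →  e   [R3 at ε]

e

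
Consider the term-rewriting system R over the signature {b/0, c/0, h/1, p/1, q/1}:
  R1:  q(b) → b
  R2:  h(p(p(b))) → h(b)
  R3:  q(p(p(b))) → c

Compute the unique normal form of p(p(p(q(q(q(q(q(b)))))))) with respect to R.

p(p(p(b)))

1. p(p(p(q(q(q(q(q(b))))))))  →  p(p(p(q(q(q(q(b)))))))   [R1 at 1.1.1.1.1.1.1]
2. p(p(p(q(q(q(q(b)))))))  →  p(p(p(q(q(q(b))))))   [R1 at 1.1.1.1.1.1]
3. p(p(p(q(q(q(b))))))  →  p(p(p(q(q(b)))))   [R1 at 1.1.1.1.1]
4. p(p(p(q(q(b)))))  →  p(p(p(q(b))))   [R1 at 1.1.1.1]
5. p(p(p(q(b))))  →  p(p(p(b)))   [R1 at 1.1.1]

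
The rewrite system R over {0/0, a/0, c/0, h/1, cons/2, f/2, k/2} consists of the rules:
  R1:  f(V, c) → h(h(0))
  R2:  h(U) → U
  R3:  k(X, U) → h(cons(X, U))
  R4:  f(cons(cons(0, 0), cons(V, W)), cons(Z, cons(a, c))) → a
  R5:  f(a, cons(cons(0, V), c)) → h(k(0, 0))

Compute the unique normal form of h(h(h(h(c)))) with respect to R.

c

1. h(h(h(h(c))))  →  h(h(h(c)))   [R2 at ε]
2. h(h(h(c)))  →  h(h(c))   [R2 at ε]
3. h(h(c))  →  h(c)   [R2 at ε]
4. h(c)  →  c   [R2 at ε]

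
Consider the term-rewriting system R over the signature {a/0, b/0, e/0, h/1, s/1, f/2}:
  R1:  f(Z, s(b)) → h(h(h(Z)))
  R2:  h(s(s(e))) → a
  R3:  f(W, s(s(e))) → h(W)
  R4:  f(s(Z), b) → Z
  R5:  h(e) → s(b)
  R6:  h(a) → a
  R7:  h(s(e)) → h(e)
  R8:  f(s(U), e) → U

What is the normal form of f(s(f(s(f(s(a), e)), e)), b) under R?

a

1. f(s(f(s(f(s(a), e)), e)), b)  →  f(s(f(s(a), e)), e)   [R4 at ε]
2. f(s(f(s(a), e)), e)  →  f(s(a), e)   [R8 at ε]
3. f(s(a), e)  →  a   [R8 at ε]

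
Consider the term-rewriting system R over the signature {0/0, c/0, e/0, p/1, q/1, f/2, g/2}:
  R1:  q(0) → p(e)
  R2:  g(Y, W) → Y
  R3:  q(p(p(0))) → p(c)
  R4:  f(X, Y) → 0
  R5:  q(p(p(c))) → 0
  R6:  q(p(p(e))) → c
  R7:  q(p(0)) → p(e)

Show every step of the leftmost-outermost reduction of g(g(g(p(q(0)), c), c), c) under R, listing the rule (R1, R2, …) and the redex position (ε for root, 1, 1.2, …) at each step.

1. g(g(g(p(q(0)), c), c), c)  →  g(g(p(q(0)), c), c)   [R2 at ε]
2. g(g(p(q(0)), c), c)  →  g(p(q(0)), c)   [R2 at ε]
3. g(p(q(0)), c)  →  p(q(0))   [R2 at ε]
4. p(q(0))  →  p(p(e))   [R1 at 1]

p(p(e))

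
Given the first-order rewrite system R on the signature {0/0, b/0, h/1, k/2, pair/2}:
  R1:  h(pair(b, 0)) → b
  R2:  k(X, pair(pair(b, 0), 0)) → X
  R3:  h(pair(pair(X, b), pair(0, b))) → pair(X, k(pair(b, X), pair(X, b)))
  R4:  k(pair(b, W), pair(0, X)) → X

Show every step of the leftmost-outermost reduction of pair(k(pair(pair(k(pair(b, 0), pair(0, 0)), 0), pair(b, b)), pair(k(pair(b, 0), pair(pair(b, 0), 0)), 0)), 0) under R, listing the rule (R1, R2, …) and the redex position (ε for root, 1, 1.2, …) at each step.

1. pair(k(pair(pair(k(pair(b, 0), pair(0, 0)), 0), pair(b, b)), pair(k(pair(b, 0), pair(pair(b, 0), 0)), 0)), 0)  →  pair(k(pair(pair(0, 0), pair(b, b)), pair(k(pair(b, 0), pair(pair(b, 0), 0)), 0)), 0)   [R4 at 1.1.1.1]
2. pair(k(pair(pair(0, 0), pair(b, b)), pair(k(pair(b, 0), pair(pair(b, 0), 0)), 0)), 0)  →  pair(k(pair(pair(0, 0), pair(b, b)), pair(pair(b, 0), 0)), 0)   [R2 at 1.2.1]
3. pair(k(pair(pair(0, 0), pair(b, b)), pair(pair(b, 0), 0)), 0)  →  pair(pair(pair(0, 0), pair(b, b)), 0)   [R2 at 1]

pair(pair(pair(0, 0), pair(b, b)), 0)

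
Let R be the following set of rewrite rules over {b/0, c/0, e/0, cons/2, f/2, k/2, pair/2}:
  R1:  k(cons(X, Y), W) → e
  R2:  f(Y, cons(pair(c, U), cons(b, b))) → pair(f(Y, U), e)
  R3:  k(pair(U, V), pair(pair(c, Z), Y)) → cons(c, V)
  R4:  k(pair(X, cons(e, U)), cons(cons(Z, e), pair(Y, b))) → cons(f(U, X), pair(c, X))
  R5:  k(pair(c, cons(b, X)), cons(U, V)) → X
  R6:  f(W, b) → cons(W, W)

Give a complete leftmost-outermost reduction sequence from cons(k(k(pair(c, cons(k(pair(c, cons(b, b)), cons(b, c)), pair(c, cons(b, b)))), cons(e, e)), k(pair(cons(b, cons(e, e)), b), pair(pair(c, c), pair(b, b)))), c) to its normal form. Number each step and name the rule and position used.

cons(b, c)

1. cons(k(k(pair(c, cons(k(pair(c, cons(b, b)), cons(b, c)), pair(c, cons(b, b)))), cons(e, e)), k(pair(cons(b, cons(e, e)), b), pair(pair(c, c), pair(b, b)))), c)  →  cons(k(k(pair(c, cons(b, pair(c, cons(b, b)))), cons(e, e)), k(pair(cons(b, cons(e, e)), b), pair(pair(c, c), pair(b, b)))), c)   [R5 at 1.1.1.2.1]
2. cons(k(k(pair(c, cons(b, pair(c, cons(b, b)))), cons(e, e)), k(pair(cons(b, cons(e, e)), b), pair(pair(c, c), pair(b, b)))), c)  →  cons(k(pair(c, cons(b, b)), k(pair(cons(b, cons(e, e)), b), pair(pair(c, c), pair(b, b)))), c)   [R5 at 1.1]
3. cons(k(pair(c, cons(b, b)), k(pair(cons(b, cons(e, e)), b), pair(pair(c, c), pair(b, b)))), c)  →  cons(k(pair(c, cons(b, b)), cons(c, b)), c)   [R3 at 1.2]
4. cons(k(pair(c, cons(b, b)), cons(c, b)), c)  →  cons(b, c)   [R5 at 1]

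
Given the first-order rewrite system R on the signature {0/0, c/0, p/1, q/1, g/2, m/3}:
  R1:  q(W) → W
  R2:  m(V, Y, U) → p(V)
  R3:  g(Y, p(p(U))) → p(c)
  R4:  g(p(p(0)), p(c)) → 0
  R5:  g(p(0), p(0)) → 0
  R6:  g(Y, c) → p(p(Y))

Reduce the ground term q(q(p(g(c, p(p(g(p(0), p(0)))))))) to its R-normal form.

p(p(c))

1. q(q(p(g(c, p(p(g(p(0), p(0))))))))  →  q(p(g(c, p(p(g(p(0), p(0)))))))   [R1 at ε]
2. q(p(g(c, p(p(g(p(0), p(0)))))))  →  p(g(c, p(p(g(p(0), p(0))))))   [R1 at ε]
3. p(g(c, p(p(g(p(0), p(0))))))  →  p(p(c))   [R3 at 1]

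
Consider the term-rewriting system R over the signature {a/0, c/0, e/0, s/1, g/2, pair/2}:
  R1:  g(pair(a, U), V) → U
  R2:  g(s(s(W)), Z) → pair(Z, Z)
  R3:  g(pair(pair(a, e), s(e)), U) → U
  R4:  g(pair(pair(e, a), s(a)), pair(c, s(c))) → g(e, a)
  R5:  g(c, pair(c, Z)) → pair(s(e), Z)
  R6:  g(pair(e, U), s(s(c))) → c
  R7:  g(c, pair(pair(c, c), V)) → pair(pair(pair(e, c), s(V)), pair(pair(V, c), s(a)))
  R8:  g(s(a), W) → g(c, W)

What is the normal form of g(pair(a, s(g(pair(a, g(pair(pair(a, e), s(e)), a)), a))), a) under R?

1. g(pair(a, s(g(pair(a, g(pair(pair(a, e), s(e)), a)), a))), a)  →  s(g(pair(a, g(pair(pair(a, e), s(e)), a)), a))   [R1 at ε]
2. s(g(pair(a, g(pair(pair(a, e), s(e)), a)), a))  →  s(g(pair(pair(a, e), s(e)), a))   [R1 at 1]
3. s(g(pair(pair(a, e), s(e)), a))  →  s(a)   [R3 at 1]

s(a)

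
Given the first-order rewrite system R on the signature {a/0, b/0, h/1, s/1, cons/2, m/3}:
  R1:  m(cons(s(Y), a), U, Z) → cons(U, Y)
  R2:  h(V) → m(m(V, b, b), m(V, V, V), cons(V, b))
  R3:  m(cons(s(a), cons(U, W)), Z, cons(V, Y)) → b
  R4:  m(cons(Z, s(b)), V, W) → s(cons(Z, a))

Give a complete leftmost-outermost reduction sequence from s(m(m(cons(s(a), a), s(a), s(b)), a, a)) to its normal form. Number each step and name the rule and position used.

1. s(m(m(cons(s(a), a), s(a), s(b)), a, a))  →  s(m(cons(s(a), a), a, a))   [R1 at 1.1]
2. s(m(cons(s(a), a), a, a))  →  s(cons(a, a))   [R1 at 1]

s(cons(a, a))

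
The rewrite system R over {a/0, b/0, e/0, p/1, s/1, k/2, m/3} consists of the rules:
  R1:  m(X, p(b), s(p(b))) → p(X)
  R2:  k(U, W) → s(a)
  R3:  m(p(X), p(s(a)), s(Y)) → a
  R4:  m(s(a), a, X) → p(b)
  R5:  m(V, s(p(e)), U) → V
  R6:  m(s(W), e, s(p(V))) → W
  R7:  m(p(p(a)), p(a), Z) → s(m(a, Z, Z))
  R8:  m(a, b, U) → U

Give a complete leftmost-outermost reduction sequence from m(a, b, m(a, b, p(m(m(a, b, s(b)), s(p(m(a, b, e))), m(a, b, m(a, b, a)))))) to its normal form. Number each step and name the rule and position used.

1. m(a, b, m(a, b, p(m(m(a, b, s(b)), s(p(m(a, b, e))), m(a, b, m(a, b, a))))))  →  m(a, b, p(m(m(a, b, s(b)), s(p(m(a, b, e))), m(a, b, m(a, b, a)))))   [R8 at ε]
2. m(a, b, p(m(m(a, b, s(b)), s(p(m(a, b, e))), m(a, b, m(a, b, a)))))  →  p(m(m(a, b, s(b)), s(p(m(a, b, e))), m(a, b, m(a, b, a))))   [R8 at ε]
3. p(m(m(a, b, s(b)), s(p(m(a, b, e))), m(a, b, m(a, b, a))))  →  p(m(s(b), s(p(m(a, b, e))), m(a, b, m(a, b, a))))   [R8 at 1.1]
4. p(m(s(b), s(p(m(a, b, e))), m(a, b, m(a, b, a))))  →  p(m(s(b), s(p(e)), m(a, b, m(a, b, a))))   [R8 at 1.2.1.1]
5. p(m(s(b), s(p(e)), m(a, b, m(a, b, a))))  →  p(s(b))   [R5 at 1]

p(s(b))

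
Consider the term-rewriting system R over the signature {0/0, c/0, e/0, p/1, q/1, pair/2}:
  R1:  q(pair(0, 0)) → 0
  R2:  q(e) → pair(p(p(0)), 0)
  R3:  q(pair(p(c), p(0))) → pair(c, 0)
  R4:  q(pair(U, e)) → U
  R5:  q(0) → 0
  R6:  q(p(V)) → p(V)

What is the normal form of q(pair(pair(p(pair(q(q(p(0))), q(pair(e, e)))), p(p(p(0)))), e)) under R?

1. q(pair(pair(p(pair(q(q(p(0))), q(pair(e, e)))), p(p(p(0)))), e))  →  pair(p(pair(q(q(p(0))), q(pair(e, e)))), p(p(p(0))))   [R4 at ε]
2. pair(p(pair(q(q(p(0))), q(pair(e, e)))), p(p(p(0))))  →  pair(p(pair(q(p(0)), q(pair(e, e)))), p(p(p(0))))   [R6 at 1.1.1.1]
3. pair(p(pair(q(p(0)), q(pair(e, e)))), p(p(p(0))))  →  pair(p(pair(p(0), q(pair(e, e)))), p(p(p(0))))   [R6 at 1.1.1]
4. pair(p(pair(p(0), q(pair(e, e)))), p(p(p(0))))  →  pair(p(pair(p(0), e)), p(p(p(0))))   [R4 at 1.1.2]

pair(p(pair(p(0), e)), p(p(p(0))))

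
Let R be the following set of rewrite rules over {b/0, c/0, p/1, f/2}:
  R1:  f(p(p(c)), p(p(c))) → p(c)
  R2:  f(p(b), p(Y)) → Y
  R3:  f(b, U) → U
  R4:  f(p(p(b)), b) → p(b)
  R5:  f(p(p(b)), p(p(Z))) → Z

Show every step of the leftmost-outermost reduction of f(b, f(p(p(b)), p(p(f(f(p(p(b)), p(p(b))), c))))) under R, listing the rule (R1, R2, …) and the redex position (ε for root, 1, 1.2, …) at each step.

c

1. f(b, f(p(p(b)), p(p(f(f(p(p(b)), p(p(b))), c)))))  →  f(p(p(b)), p(p(f(f(p(p(b)), p(p(b))), c))))   [R3 at ε]
2. f(p(p(b)), p(p(f(f(p(p(b)), p(p(b))), c))))  →  f(f(p(p(b)), p(p(b))), c)   [R5 at ε]
3. f(f(p(p(b)), p(p(b))), c)  →  f(b, c)   [R5 at 1]
4. f(b, c)  →  c   [R3 at ε]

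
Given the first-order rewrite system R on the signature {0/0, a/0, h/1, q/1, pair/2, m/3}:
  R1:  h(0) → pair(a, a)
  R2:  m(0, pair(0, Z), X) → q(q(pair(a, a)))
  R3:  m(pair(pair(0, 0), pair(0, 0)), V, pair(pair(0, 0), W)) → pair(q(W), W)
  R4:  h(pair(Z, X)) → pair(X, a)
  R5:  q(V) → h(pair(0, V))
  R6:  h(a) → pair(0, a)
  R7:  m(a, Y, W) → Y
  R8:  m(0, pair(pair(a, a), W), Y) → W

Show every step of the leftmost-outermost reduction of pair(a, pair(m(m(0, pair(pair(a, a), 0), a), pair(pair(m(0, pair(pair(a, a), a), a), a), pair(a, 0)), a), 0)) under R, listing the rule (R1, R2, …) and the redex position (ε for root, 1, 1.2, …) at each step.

pair(a, pair(pair(a, 0), 0))

1. pair(a, pair(m(m(0, pair(pair(a, a), 0), a), pair(pair(m(0, pair(pair(a, a), a), a), a), pair(a, 0)), a), 0))  →  pair(a, pair(m(0, pair(pair(m(0, pair(pair(a, a), a), a), a), pair(a, 0)), a), 0))   [R8 at 2.1.1]
2. pair(a, pair(m(0, pair(pair(m(0, pair(pair(a, a), a), a), a), pair(a, 0)), a), 0))  →  pair(a, pair(m(0, pair(pair(a, a), pair(a, 0)), a), 0))   [R8 at 2.1.2.1.1]
3. pair(a, pair(m(0, pair(pair(a, a), pair(a, 0)), a), 0))  →  pair(a, pair(pair(a, 0), 0))   [R8 at 2.1]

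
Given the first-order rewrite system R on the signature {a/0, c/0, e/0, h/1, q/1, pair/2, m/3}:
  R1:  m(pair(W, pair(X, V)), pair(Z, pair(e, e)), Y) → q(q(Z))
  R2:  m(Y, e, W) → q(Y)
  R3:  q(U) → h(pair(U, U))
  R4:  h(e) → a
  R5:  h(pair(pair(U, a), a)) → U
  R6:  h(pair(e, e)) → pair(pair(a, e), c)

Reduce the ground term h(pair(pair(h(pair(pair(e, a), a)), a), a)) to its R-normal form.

e

1. h(pair(pair(h(pair(pair(e, a), a)), a), a))  →  h(pair(pair(e, a), a))   [R5 at ε]
2. h(pair(pair(e, a), a))  →  e   [R5 at ε]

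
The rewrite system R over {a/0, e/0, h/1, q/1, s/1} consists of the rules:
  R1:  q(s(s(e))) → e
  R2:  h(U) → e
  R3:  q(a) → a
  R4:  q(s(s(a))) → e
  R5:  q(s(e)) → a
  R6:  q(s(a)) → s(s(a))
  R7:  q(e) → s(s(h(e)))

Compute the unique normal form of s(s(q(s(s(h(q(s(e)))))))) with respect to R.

1. s(s(q(s(s(h(q(s(e))))))))  →  s(s(q(s(s(e)))))   [R2 at 1.1.1.1.1]
2. s(s(q(s(s(e)))))  →  s(s(e))   [R1 at 1.1]

s(s(e))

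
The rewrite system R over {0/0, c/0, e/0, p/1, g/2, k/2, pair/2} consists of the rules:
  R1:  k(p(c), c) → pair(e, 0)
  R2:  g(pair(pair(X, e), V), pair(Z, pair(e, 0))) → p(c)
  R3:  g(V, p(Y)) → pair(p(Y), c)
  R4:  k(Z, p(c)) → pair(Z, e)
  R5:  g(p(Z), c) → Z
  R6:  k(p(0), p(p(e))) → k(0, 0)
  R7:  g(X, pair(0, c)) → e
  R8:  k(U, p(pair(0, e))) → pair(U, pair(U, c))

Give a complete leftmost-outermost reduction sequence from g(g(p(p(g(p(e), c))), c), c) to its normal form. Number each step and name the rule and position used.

e

1. g(g(p(p(g(p(e), c))), c), c)  →  g(p(g(p(e), c)), c)   [R5 at 1]
2. g(p(g(p(e), c)), c)  →  g(p(e), c)   [R5 at ε]
3. g(p(e), c)  →  e   [R5 at ε]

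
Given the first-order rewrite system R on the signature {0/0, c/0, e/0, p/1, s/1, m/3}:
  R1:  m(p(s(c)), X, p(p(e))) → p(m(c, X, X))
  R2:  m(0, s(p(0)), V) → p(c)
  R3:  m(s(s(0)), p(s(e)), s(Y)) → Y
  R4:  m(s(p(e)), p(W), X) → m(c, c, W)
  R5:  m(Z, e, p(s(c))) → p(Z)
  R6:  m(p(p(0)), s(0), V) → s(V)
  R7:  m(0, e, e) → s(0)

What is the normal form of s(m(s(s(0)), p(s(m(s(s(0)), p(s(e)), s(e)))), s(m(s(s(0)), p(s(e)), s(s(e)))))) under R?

s(s(e))

1. s(m(s(s(0)), p(s(m(s(s(0)), p(s(e)), s(e)))), s(m(s(s(0)), p(s(e)), s(s(e))))))  →  s(m(s(s(0)), p(s(e)), s(m(s(s(0)), p(s(e)), s(s(e))))))   [R3 at 1.2.1.1]
2. s(m(s(s(0)), p(s(e)), s(m(s(s(0)), p(s(e)), s(s(e))))))  →  s(m(s(s(0)), p(s(e)), s(s(e))))   [R3 at 1]
3. s(m(s(s(0)), p(s(e)), s(s(e))))  →  s(s(e))   [R3 at 1]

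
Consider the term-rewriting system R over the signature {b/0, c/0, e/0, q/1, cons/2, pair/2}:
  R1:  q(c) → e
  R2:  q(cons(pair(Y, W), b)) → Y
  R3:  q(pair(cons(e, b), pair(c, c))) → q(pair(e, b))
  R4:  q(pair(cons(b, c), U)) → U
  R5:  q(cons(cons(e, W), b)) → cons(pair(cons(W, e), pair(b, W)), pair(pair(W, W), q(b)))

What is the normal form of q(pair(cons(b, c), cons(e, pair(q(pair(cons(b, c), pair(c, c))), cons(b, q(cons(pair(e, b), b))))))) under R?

cons(e, pair(pair(c, c), cons(b, e)))

1. q(pair(cons(b, c), cons(e, pair(q(pair(cons(b, c), pair(c, c))), cons(b, q(cons(pair(e, b), b)))))))  →  cons(e, pair(q(pair(cons(b, c), pair(c, c))), cons(b, q(cons(pair(e, b), b)))))   [R4 at ε]
2. cons(e, pair(q(pair(cons(b, c), pair(c, c))), cons(b, q(cons(pair(e, b), b)))))  →  cons(e, pair(pair(c, c), cons(b, q(cons(pair(e, b), b)))))   [R4 at 2.1]
3. cons(e, pair(pair(c, c), cons(b, q(cons(pair(e, b), b)))))  →  cons(e, pair(pair(c, c), cons(b, e)))   [R2 at 2.2.2]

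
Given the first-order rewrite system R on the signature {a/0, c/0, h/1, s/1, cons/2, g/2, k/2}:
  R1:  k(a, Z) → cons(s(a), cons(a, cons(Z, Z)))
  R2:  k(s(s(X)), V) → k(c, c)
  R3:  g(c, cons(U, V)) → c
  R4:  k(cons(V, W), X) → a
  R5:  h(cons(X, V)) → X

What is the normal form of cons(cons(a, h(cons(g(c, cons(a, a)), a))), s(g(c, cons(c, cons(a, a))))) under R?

cons(cons(a, c), s(c))

1. cons(cons(a, h(cons(g(c, cons(a, a)), a))), s(g(c, cons(c, cons(a, a)))))  →  cons(cons(a, g(c, cons(a, a))), s(g(c, cons(c, cons(a, a)))))   [R5 at 1.2]
2. cons(cons(a, g(c, cons(a, a))), s(g(c, cons(c, cons(a, a)))))  →  cons(cons(a, c), s(g(c, cons(c, cons(a, a)))))   [R3 at 1.2]
3. cons(cons(a, c), s(g(c, cons(c, cons(a, a)))))  →  cons(cons(a, c), s(c))   [R3 at 2.1]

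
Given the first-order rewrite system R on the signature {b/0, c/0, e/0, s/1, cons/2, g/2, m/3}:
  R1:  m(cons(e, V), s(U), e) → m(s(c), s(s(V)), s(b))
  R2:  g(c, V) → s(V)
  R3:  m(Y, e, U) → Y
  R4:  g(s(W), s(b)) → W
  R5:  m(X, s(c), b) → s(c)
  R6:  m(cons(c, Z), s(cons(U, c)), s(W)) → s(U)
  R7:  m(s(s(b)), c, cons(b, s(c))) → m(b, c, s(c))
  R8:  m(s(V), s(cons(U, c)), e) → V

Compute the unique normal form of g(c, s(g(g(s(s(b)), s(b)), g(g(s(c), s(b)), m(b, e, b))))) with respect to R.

s(s(b))

1. g(c, s(g(g(s(s(b)), s(b)), g(g(s(c), s(b)), m(b, e, b)))))  →  s(s(g(g(s(s(b)), s(b)), g(g(s(c), s(b)), m(b, e, b)))))   [R2 at ε]
2. s(s(g(g(s(s(b)), s(b)), g(g(s(c), s(b)), m(b, e, b)))))  →  s(s(g(s(b), g(g(s(c), s(b)), m(b, e, b)))))   [R4 at 1.1.1]
3. s(s(g(s(b), g(g(s(c), s(b)), m(b, e, b)))))  →  s(s(g(s(b), g(c, m(b, e, b)))))   [R4 at 1.1.2.1]
4. s(s(g(s(b), g(c, m(b, e, b)))))  →  s(s(g(s(b), s(m(b, e, b)))))   [R2 at 1.1.2]
5. s(s(g(s(b), s(m(b, e, b)))))  →  s(s(g(s(b), s(b))))   [R3 at 1.1.2.1]
6. s(s(g(s(b), s(b))))  →  s(s(b))   [R4 at 1.1]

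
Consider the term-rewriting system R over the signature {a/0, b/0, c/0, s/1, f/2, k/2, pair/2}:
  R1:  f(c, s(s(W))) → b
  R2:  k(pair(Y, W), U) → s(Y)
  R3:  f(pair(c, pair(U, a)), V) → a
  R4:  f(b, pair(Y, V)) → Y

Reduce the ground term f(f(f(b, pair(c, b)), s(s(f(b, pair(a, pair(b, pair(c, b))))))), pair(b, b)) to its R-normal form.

b

1. f(f(f(b, pair(c, b)), s(s(f(b, pair(a, pair(b, pair(c, b))))))), pair(b, b))  →  f(f(c, s(s(f(b, pair(a, pair(b, pair(c, b))))))), pair(b, b))   [R4 at 1.1]
2. f(f(c, s(s(f(b, pair(a, pair(b, pair(c, b))))))), pair(b, b))  →  f(b, pair(b, b))   [R1 at 1]
3. f(b, pair(b, b))  →  b   [R4 at ε]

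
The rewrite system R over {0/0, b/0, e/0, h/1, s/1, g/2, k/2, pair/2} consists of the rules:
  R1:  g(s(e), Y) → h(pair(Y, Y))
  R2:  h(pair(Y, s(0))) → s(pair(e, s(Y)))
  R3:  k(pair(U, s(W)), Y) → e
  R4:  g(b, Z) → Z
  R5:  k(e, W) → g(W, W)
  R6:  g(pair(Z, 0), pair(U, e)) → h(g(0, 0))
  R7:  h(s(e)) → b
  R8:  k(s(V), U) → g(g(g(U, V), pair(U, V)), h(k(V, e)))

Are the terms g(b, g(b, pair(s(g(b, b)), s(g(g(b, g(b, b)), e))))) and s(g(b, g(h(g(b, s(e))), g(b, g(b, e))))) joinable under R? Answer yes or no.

no — NF(t₁) = pair(s(b), s(e)), NF(t₂) = s(e)

Reduce t₁ = g(b, g(b, pair(s(g(b, b)), s(g(g(b, g(b, b)), e))))):
1. g(b, g(b, pair(s(g(b, b)), s(g(g(b, g(b, b)), e)))))  →  g(b, pair(s(g(b, b)), s(g(g(b, g(b, b)), e))))   [R4 at ε]
2. g(b, pair(s(g(b, b)), s(g(g(b, g(b, b)), e))))  →  pair(s(g(b, b)), s(g(g(b, g(b, b)), e)))   [R4 at ε]
3. pair(s(g(b, b)), s(g(g(b, g(b, b)), e)))  →  pair(s(b), s(g(g(b, g(b, b)), e)))   [R4 at 1.1]
4. pair(s(b), s(g(g(b, g(b, b)), e)))  →  pair(s(b), s(g(g(b, b), e)))   [R4 at 2.1.1]
5. pair(s(b), s(g(g(b, b), e)))  →  pair(s(b), s(g(b, e)))   [R4 at 2.1.1]
6. pair(s(b), s(g(b, e)))  →  pair(s(b), s(e))   [R4 at 2.1]

Reduce t₂ = s(g(b, g(h(g(b, s(e))), g(b, g(b, e))))):
1. s(g(b, g(h(g(b, s(e))), g(b, g(b, e)))))  →  s(g(h(g(b, s(e))), g(b, g(b, e))))   [R4 at 1]
2. s(g(h(g(b, s(e))), g(b, g(b, e))))  →  s(g(h(s(e)), g(b, g(b, e))))   [R4 at 1.1.1]
3. s(g(h(s(e)), g(b, g(b, e))))  →  s(g(b, g(b, g(b, e))))   [R7 at 1.1]
4. s(g(b, g(b, g(b, e))))  →  s(g(b, g(b, e)))   [R4 at 1]
5. s(g(b, g(b, e)))  →  s(g(b, e))   [R4 at 1]
6. s(g(b, e))  →  s(e)   [R4 at 1]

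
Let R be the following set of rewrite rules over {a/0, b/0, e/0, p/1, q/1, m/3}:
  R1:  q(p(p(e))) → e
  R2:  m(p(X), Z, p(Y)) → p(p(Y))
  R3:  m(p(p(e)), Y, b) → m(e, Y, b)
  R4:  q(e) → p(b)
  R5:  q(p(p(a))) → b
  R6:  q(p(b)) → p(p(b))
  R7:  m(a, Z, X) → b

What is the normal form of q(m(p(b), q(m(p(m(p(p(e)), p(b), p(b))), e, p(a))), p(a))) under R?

b

1. q(m(p(b), q(m(p(m(p(p(e)), p(b), p(b))), e, p(a))), p(a)))  →  q(p(p(a)))   [R2 at 1]
2. q(p(p(a)))  →  b   [R5 at ε]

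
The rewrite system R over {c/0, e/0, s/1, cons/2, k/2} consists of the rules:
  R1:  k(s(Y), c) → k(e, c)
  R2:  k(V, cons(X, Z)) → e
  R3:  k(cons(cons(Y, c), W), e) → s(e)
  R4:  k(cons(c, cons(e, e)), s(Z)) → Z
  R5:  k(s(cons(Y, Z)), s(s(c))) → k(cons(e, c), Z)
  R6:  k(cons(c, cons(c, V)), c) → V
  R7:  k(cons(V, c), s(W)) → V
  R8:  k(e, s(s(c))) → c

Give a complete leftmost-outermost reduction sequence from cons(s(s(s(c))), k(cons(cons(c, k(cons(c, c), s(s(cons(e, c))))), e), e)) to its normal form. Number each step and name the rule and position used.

cons(s(s(s(c))), s(e))

1. cons(s(s(s(c))), k(cons(cons(c, k(cons(c, c), s(s(cons(e, c))))), e), e))  →  cons(s(s(s(c))), k(cons(cons(c, c), e), e))   [R7 at 2.1.1.2]
2. cons(s(s(s(c))), k(cons(cons(c, c), e), e))  →  cons(s(s(s(c))), s(e))   [R3 at 2]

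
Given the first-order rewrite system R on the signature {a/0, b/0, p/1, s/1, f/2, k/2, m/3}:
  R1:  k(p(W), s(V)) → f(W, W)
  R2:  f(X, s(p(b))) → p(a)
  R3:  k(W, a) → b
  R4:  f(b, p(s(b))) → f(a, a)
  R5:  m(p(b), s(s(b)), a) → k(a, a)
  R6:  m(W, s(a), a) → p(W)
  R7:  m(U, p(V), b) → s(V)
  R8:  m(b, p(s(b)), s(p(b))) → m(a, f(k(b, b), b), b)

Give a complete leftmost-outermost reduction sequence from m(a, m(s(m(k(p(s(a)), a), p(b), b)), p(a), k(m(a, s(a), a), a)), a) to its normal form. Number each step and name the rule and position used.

p(a)

1. m(a, m(s(m(k(p(s(a)), a), p(b), b)), p(a), k(m(a, s(a), a), a)), a)  →  m(a, m(s(s(b)), p(a), k(m(a, s(a), a), a)), a)   [R7 at 2.1.1]
2. m(a, m(s(s(b)), p(a), k(m(a, s(a), a), a)), a)  →  m(a, m(s(s(b)), p(a), b), a)   [R3 at 2.3]
3. m(a, m(s(s(b)), p(a), b), a)  →  m(a, s(a), a)   [R7 at 2]
4. m(a, s(a), a)  →  p(a)   [R6 at ε]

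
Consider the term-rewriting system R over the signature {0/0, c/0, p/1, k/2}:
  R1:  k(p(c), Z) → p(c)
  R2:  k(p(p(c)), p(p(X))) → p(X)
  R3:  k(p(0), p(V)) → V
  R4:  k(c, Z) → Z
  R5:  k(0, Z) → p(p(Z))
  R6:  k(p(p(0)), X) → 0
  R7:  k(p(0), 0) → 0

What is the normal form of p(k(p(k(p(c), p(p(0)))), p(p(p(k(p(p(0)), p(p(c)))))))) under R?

1. p(k(p(k(p(c), p(p(0)))), p(p(p(k(p(p(0)), p(p(c))))))))  →  p(k(p(p(c)), p(p(p(k(p(p(0)), p(p(c))))))))   [R1 at 1.1.1]
2. p(k(p(p(c)), p(p(p(k(p(p(0)), p(p(c))))))))  →  p(p(p(k(p(p(0)), p(p(c))))))   [R2 at 1]
3. p(p(p(k(p(p(0)), p(p(c))))))  →  p(p(p(0)))   [R6 at 1.1.1]

p(p(p(0)))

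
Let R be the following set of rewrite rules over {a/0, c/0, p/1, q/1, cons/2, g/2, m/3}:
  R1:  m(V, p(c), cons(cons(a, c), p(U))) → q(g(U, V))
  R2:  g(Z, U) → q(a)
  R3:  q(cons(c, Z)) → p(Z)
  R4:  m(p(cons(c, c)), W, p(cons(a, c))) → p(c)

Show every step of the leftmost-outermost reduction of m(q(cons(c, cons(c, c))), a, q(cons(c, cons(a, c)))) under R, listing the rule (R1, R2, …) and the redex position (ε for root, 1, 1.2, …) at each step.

1. m(q(cons(c, cons(c, c))), a, q(cons(c, cons(a, c))))  →  m(p(cons(c, c)), a, q(cons(c, cons(a, c))))   [R3 at 1]
2. m(p(cons(c, c)), a, q(cons(c, cons(a, c))))  →  m(p(cons(c, c)), a, p(cons(a, c)))   [R3 at 3]
3. m(p(cons(c, c)), a, p(cons(a, c)))  →  p(c)   [R4 at ε]

p(c)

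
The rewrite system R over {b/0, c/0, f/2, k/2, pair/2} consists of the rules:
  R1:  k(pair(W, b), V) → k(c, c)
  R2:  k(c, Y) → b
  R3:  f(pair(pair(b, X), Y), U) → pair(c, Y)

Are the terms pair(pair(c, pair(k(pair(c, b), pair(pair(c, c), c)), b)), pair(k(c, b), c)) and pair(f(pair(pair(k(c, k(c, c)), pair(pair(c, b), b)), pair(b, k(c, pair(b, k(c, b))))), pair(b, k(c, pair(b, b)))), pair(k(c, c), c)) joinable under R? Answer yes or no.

Reduce t₁ = pair(pair(c, pair(k(pair(c, b), pair(pair(c, c), c)), b)), pair(k(c, b), c)):
1. pair(pair(c, pair(k(pair(c, b), pair(pair(c, c), c)), b)), pair(k(c, b), c))  →  pair(pair(c, pair(k(c, c), b)), pair(k(c, b), c))   [R1 at 1.2.1]
2. pair(pair(c, pair(k(c, c), b)), pair(k(c, b), c))  →  pair(pair(c, pair(b, b)), pair(k(c, b), c))   [R2 at 1.2.1]
3. pair(pair(c, pair(b, b)), pair(k(c, b), c))  →  pair(pair(c, pair(b, b)), pair(b, c))   [R2 at 2.1]

Reduce t₂ = pair(f(pair(pair(k(c, k(c, c)), pair(pair(c, b), b)), pair(b, k(c, pair(b, k(c, b))))), pair(b, k(c, pair(b, b)))), pair(k(c, c), c)):
1. pair(f(pair(pair(k(c, k(c, c)), pair(pair(c, b), b)), pair(b, k(c, pair(b, k(c, b))))), pair(b, k(c, pair(b, b)))), pair(k(c, c), c))  →  pair(f(pair(pair(b, pair(pair(c, b), b)), pair(b, k(c, pair(b, k(c, b))))), pair(b, k(c, pair(b, b)))), pair(k(c, c), c))   [R2 at 1.1.1.1]
2. pair(f(pair(pair(b, pair(pair(c, b), b)), pair(b, k(c, pair(b, k(c, b))))), pair(b, k(c, pair(b, b)))), pair(k(c, c), c))  →  pair(pair(c, pair(b, k(c, pair(b, k(c, b))))), pair(k(c, c), c))   [R3 at 1]
3. pair(pair(c, pair(b, k(c, pair(b, k(c, b))))), pair(k(c, c), c))  →  pair(pair(c, pair(b, b)), pair(k(c, c), c))   [R2 at 1.2.2]
4. pair(pair(c, pair(b, b)), pair(k(c, c), c))  →  pair(pair(c, pair(b, b)), pair(b, c))   [R2 at 2.1]

yes — NF(t₁) = pair(pair(c, pair(b, b)), pair(b, c)), NF(t₂) = pair(pair(c, pair(b, b)), pair(b, c))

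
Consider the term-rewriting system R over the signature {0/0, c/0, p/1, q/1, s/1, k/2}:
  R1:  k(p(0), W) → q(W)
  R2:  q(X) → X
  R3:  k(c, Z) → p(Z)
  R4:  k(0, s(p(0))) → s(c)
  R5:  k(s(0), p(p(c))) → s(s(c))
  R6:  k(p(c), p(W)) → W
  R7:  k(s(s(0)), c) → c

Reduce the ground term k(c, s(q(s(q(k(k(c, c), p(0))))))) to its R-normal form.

1. k(c, s(q(s(q(k(k(c, c), p(0)))))))  →  p(s(q(s(q(k(k(c, c), p(0)))))))   [R3 at ε]
2. p(s(q(s(q(k(k(c, c), p(0)))))))  →  p(s(s(q(k(k(c, c), p(0))))))   [R2 at 1.1]
3. p(s(s(q(k(k(c, c), p(0))))))  →  p(s(s(k(k(c, c), p(0)))))   [R2 at 1.1.1]
4. p(s(s(k(k(c, c), p(0)))))  →  p(s(s(k(p(c), p(0)))))   [R3 at 1.1.1.1]
5. p(s(s(k(p(c), p(0)))))  →  p(s(s(0)))   [R6 at 1.1.1]

p(s(s(0)))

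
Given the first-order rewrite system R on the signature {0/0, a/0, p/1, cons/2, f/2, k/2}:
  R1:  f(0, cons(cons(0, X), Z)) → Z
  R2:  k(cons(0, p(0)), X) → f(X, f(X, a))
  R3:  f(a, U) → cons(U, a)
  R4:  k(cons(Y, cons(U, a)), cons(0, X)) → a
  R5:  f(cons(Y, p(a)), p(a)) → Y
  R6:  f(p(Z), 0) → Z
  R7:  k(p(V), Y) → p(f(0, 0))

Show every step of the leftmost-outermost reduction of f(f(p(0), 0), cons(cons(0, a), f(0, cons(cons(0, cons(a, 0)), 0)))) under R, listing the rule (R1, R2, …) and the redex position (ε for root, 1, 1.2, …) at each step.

1. f(f(p(0), 0), cons(cons(0, a), f(0, cons(cons(0, cons(a, 0)), 0))))  →  f(0, cons(cons(0, a), f(0, cons(cons(0, cons(a, 0)), 0))))   [R6 at 1]
2. f(0, cons(cons(0, a), f(0, cons(cons(0, cons(a, 0)), 0))))  →  f(0, cons(cons(0, cons(a, 0)), 0))   [R1 at ε]
3. f(0, cons(cons(0, cons(a, 0)), 0))  →  0   [R1 at ε]

0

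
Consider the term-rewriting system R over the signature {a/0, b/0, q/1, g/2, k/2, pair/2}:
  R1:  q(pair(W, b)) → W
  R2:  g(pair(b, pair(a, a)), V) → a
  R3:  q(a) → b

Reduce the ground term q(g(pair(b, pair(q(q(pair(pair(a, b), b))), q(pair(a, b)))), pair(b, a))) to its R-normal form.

1. q(g(pair(b, pair(q(q(pair(pair(a, b), b))), q(pair(a, b)))), pair(b, a)))  →  q(g(pair(b, pair(q(pair(a, b)), q(pair(a, b)))), pair(b, a)))   [R1 at 1.1.2.1.1]
2. q(g(pair(b, pair(q(pair(a, b)), q(pair(a, b)))), pair(b, a)))  →  q(g(pair(b, pair(a, q(pair(a, b)))), pair(b, a)))   [R1 at 1.1.2.1]
3. q(g(pair(b, pair(a, q(pair(a, b)))), pair(b, a)))  →  q(g(pair(b, pair(a, a)), pair(b, a)))   [R1 at 1.1.2.2]
4. q(g(pair(b, pair(a, a)), pair(b, a)))  →  q(a)   [R2 at 1]
5. q(a)  →  b   [R3 at ε]

b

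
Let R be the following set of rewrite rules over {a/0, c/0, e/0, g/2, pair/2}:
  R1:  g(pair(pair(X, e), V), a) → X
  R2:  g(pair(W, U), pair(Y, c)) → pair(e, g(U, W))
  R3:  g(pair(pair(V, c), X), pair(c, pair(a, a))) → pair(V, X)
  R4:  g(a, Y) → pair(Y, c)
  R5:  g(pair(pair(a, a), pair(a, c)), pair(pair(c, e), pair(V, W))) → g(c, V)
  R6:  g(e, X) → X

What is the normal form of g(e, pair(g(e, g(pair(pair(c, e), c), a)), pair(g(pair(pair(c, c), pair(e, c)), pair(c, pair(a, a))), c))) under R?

pair(c, pair(pair(c, pair(e, c)), c))

1. g(e, pair(g(e, g(pair(pair(c, e), c), a)), pair(g(pair(pair(c, c), pair(e, c)), pair(c, pair(a, a))), c)))  →  pair(g(e, g(pair(pair(c, e), c), a)), pair(g(pair(pair(c, c), pair(e, c)), pair(c, pair(a, a))), c))   [R6 at ε]
2. pair(g(e, g(pair(pair(c, e), c), a)), pair(g(pair(pair(c, c), pair(e, c)), pair(c, pair(a, a))), c))  →  pair(g(pair(pair(c, e), c), a), pair(g(pair(pair(c, c), pair(e, c)), pair(c, pair(a, a))), c))   [R6 at 1]
3. pair(g(pair(pair(c, e), c), a), pair(g(pair(pair(c, c), pair(e, c)), pair(c, pair(a, a))), c))  →  pair(c, pair(g(pair(pair(c, c), pair(e, c)), pair(c, pair(a, a))), c))   [R1 at 1]
4. pair(c, pair(g(pair(pair(c, c), pair(e, c)), pair(c, pair(a, a))), c))  →  pair(c, pair(pair(c, pair(e, c)), c))   [R3 at 2.1]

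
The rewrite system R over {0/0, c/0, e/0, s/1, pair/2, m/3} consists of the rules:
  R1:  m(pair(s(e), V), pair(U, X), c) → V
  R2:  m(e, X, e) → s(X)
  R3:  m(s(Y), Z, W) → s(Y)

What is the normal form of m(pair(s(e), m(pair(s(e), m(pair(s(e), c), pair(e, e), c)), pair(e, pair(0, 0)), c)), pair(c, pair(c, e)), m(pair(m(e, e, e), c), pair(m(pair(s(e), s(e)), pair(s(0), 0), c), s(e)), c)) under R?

1. m(pair(s(e), m(pair(s(e), m(pair(s(e), c), pair(e, e), c)), pair(e, pair(0, 0)), c)), pair(c, pair(c, e)), m(pair(m(e, e, e), c), pair(m(pair(s(e), s(e)), pair(s(0), 0), c), s(e)), c))  →  m(pair(s(e), m(pair(s(e), c), pair(e, e), c)), pair(c, pair(c, e)), m(pair(m(e, e, e), c), pair(m(pair(s(e), s(e)), pair(s(0), 0), c), s(e)), c))   [R1 at 1.2]
2. m(pair(s(e), m(pair(s(e), c), pair(e, e), c)), pair(c, pair(c, e)), m(pair(m(e, e, e), c), pair(m(pair(s(e), s(e)), pair(s(0), 0), c), s(e)), c))  →  m(pair(s(e), c), pair(c, pair(c, e)), m(pair(m(e, e, e), c), pair(m(pair(s(e), s(e)), pair(s(0), 0), c), s(e)), c))   [R1 at 1.2]
3. m(pair(s(e), c), pair(c, pair(c, e)), m(pair(m(e, e, e), c), pair(m(pair(s(e), s(e)), pair(s(0), 0), c), s(e)), c))  →  m(pair(s(e), c), pair(c, pair(c, e)), m(pair(s(e), c), pair(m(pair(s(e), s(e)), pair(s(0), 0), c), s(e)), c))   [R2 at 3.1.1]
4. m(pair(s(e), c), pair(c, pair(c, e)), m(pair(s(e), c), pair(m(pair(s(e), s(e)), pair(s(0), 0), c), s(e)), c))  →  m(pair(s(e), c), pair(c, pair(c, e)), c)   [R1 at 3]
5. m(pair(s(e), c), pair(c, pair(c, e)), c)  →  c   [R1 at ε]

c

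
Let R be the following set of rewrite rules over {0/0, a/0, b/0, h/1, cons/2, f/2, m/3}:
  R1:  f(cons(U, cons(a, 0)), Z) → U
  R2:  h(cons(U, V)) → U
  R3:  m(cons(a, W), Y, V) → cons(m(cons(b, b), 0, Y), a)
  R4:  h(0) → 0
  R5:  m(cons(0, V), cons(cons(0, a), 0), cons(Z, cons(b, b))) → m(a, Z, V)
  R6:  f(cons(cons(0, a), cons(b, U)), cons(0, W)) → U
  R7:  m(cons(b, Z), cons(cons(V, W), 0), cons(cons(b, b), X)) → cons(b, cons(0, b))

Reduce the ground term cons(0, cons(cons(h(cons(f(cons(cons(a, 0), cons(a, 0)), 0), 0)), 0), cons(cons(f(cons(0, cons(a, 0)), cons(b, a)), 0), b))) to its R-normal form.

1. cons(0, cons(cons(h(cons(f(cons(cons(a, 0), cons(a, 0)), 0), 0)), 0), cons(cons(f(cons(0, cons(a, 0)), cons(b, a)), 0), b)))  →  cons(0, cons(cons(f(cons(cons(a, 0), cons(a, 0)), 0), 0), cons(cons(f(cons(0, cons(a, 0)), cons(b, a)), 0), b)))   [R2 at 2.1.1]
2. cons(0, cons(cons(f(cons(cons(a, 0), cons(a, 0)), 0), 0), cons(cons(f(cons(0, cons(a, 0)), cons(b, a)), 0), b)))  →  cons(0, cons(cons(cons(a, 0), 0), cons(cons(f(cons(0, cons(a, 0)), cons(b, a)), 0), b)))   [R1 at 2.1.1]
3. cons(0, cons(cons(cons(a, 0), 0), cons(cons(f(cons(0, cons(a, 0)), cons(b, a)), 0), b)))  →  cons(0, cons(cons(cons(a, 0), 0), cons(cons(0, 0), b)))   [R1 at 2.2.1.1]

cons(0, cons(cons(cons(a, 0), 0), cons(cons(0, 0), b)))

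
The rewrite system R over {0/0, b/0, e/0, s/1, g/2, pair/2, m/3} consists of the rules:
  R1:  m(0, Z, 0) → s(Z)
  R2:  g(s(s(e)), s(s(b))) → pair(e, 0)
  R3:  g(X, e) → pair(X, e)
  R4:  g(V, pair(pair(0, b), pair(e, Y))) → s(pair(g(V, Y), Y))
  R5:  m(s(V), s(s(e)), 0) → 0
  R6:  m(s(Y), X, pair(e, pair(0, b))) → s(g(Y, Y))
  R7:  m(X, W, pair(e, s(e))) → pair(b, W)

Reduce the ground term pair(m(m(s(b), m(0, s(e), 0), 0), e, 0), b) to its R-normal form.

1. pair(m(m(s(b), m(0, s(e), 0), 0), e, 0), b)  →  pair(m(m(s(b), s(s(e)), 0), e, 0), b)   [R1 at 1.1.2]
2. pair(m(m(s(b), s(s(e)), 0), e, 0), b)  →  pair(m(0, e, 0), b)   [R5 at 1.1]
3. pair(m(0, e, 0), b)  →  pair(s(e), b)   [R1 at 1]

pair(s(e), b)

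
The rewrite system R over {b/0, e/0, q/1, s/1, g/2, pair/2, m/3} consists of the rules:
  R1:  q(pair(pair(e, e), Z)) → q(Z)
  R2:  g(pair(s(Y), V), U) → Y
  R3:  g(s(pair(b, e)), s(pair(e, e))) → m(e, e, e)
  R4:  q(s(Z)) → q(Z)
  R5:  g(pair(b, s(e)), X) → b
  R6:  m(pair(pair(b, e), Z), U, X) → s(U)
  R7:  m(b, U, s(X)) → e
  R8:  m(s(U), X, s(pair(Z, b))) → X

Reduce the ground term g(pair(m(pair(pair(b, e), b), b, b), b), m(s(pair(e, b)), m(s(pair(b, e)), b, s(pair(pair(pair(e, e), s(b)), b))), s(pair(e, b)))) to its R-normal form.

b

1. g(pair(m(pair(pair(b, e), b), b, b), b), m(s(pair(e, b)), m(s(pair(b, e)), b, s(pair(pair(pair(e, e), s(b)), b))), s(pair(e, b))))  →  g(pair(s(b), b), m(s(pair(e, b)), m(s(pair(b, e)), b, s(pair(pair(pair(e, e), s(b)), b))), s(pair(e, b))))   [R6 at 1.1]
2. g(pair(s(b), b), m(s(pair(e, b)), m(s(pair(b, e)), b, s(pair(pair(pair(e, e), s(b)), b))), s(pair(e, b))))  →  b   [R2 at ε]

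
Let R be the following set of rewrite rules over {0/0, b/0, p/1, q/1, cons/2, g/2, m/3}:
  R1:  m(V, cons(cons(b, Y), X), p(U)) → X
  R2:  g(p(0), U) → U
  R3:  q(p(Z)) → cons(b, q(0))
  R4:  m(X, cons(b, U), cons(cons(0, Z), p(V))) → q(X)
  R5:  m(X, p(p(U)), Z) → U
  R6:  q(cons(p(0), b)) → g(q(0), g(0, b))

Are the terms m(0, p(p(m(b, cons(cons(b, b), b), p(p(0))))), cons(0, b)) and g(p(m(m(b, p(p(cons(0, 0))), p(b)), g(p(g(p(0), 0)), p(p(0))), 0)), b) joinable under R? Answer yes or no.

Reduce t₁ = m(0, p(p(m(b, cons(cons(b, b), b), p(p(0))))), cons(0, b)):
1. m(0, p(p(m(b, cons(cons(b, b), b), p(p(0))))), cons(0, b))  →  m(b, cons(cons(b, b), b), p(p(0)))   [R5 at ε]
2. m(b, cons(cons(b, b), b), p(p(0)))  →  b   [R1 at ε]

Reduce t₂ = g(p(m(m(b, p(p(cons(0, 0))), p(b)), g(p(g(p(0), 0)), p(p(0))), 0)), b):
1. g(p(m(m(b, p(p(cons(0, 0))), p(b)), g(p(g(p(0), 0)), p(p(0))), 0)), b)  →  g(p(m(cons(0, 0), g(p(g(p(0), 0)), p(p(0))), 0)), b)   [R5 at 1.1.1]
2. g(p(m(cons(0, 0), g(p(g(p(0), 0)), p(p(0))), 0)), b)  →  g(p(m(cons(0, 0), g(p(0), p(p(0))), 0)), b)   [R2 at 1.1.2.1.1]
3. g(p(m(cons(0, 0), g(p(0), p(p(0))), 0)), b)  →  g(p(m(cons(0, 0), p(p(0)), 0)), b)   [R2 at 1.1.2]
4. g(p(m(cons(0, 0), p(p(0)), 0)), b)  →  g(p(0), b)   [R5 at 1.1]
5. g(p(0), b)  →  b   [R2 at ε]

yes — NF(t₁) = b, NF(t₂) = b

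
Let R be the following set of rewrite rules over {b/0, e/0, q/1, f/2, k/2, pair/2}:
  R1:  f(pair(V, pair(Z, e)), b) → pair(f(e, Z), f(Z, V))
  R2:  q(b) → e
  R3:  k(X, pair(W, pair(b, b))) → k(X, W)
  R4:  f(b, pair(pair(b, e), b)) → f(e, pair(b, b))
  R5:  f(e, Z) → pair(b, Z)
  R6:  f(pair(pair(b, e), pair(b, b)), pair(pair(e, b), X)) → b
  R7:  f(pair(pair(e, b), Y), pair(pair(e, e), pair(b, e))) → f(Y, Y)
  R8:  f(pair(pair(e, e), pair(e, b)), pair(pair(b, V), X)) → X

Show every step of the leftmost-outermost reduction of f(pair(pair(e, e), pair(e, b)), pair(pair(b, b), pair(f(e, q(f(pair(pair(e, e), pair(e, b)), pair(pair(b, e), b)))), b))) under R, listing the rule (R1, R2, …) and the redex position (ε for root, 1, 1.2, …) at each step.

1. f(pair(pair(e, e), pair(e, b)), pair(pair(b, b), pair(f(e, q(f(pair(pair(e, e), pair(e, b)), pair(pair(b, e), b)))), b)))  →  pair(f(e, q(f(pair(pair(e, e), pair(e, b)), pair(pair(b, e), b)))), b)   [R8 at ε]
2. pair(f(e, q(f(pair(pair(e, e), pair(e, b)), pair(pair(b, e), b)))), b)  →  pair(pair(b, q(f(pair(pair(e, e), pair(e, b)), pair(pair(b, e), b)))), b)   [R5 at 1]
3. pair(pair(b, q(f(pair(pair(e, e), pair(e, b)), pair(pair(b, e), b)))), b)  →  pair(pair(b, q(b)), b)   [R8 at 1.2.1]
4. pair(pair(b, q(b)), b)  →  pair(pair(b, e), b)   [R2 at 1.2]

pair(pair(b, e), b)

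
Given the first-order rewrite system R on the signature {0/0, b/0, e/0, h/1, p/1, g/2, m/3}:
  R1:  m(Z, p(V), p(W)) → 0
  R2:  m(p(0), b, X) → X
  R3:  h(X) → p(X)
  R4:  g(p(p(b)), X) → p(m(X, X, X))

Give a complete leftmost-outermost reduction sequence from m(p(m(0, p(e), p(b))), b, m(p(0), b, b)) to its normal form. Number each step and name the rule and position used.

b

1. m(p(m(0, p(e), p(b))), b, m(p(0), b, b))  →  m(p(0), b, m(p(0), b, b))   [R1 at 1.1]
2. m(p(0), b, m(p(0), b, b))  →  m(p(0), b, b)   [R2 at ε]
3. m(p(0), b, b)  →  b   [R2 at ε]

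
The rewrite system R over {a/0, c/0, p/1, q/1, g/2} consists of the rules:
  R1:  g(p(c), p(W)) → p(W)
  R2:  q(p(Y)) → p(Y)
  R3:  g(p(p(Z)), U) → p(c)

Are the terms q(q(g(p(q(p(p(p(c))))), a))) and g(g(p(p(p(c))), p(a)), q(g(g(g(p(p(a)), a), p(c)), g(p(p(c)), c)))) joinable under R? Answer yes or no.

Reduce t₁ = q(q(g(p(q(p(p(p(c))))), a))):
1. q(q(g(p(q(p(p(p(c))))), a)))  →  q(q(g(p(p(p(p(c)))), a)))   [R2 at 1.1.1.1]
2. q(q(g(p(p(p(p(c)))), a)))  →  q(q(p(c)))   [R3 at 1.1]
3. q(q(p(c)))  →  q(p(c))   [R2 at 1]
4. q(p(c))  →  p(c)   [R2 at ε]

Reduce t₂ = g(g(p(p(p(c))), p(a)), q(g(g(g(p(p(a)), a), p(c)), g(p(p(c)), c)))):
1. g(g(p(p(p(c))), p(a)), q(g(g(g(p(p(a)), a), p(c)), g(p(p(c)), c))))  →  g(p(c), q(g(g(g(p(p(a)), a), p(c)), g(p(p(c)), c))))   [R3 at 1]
2. g(p(c), q(g(g(g(p(p(a)), a), p(c)), g(p(p(c)), c))))  →  g(p(c), q(g(g(p(c), p(c)), g(p(p(c)), c))))   [R3 at 2.1.1.1]
3. g(p(c), q(g(g(p(c), p(c)), g(p(p(c)), c))))  →  g(p(c), q(g(p(c), g(p(p(c)), c))))   [R1 at 2.1.1]
4. g(p(c), q(g(p(c), g(p(p(c)), c))))  →  g(p(c), q(g(p(c), p(c))))   [R3 at 2.1.2]
5. g(p(c), q(g(p(c), p(c))))  →  g(p(c), q(p(c)))   [R1 at 2.1]
6. g(p(c), q(p(c)))  →  g(p(c), p(c))   [R2 at 2]
7. g(p(c), p(c))  →  p(c)   [R1 at ε]

yes — NF(t₁) = p(c), NF(t₂) = p(c)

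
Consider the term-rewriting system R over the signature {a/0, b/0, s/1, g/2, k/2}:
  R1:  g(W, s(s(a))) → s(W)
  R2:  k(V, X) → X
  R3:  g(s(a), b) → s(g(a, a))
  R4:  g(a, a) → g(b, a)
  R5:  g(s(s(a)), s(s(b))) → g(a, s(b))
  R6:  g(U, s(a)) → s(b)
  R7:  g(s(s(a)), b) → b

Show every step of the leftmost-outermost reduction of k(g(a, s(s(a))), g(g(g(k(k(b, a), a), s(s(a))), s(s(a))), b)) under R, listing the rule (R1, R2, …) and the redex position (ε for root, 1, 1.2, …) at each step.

b

1. k(g(a, s(s(a))), g(g(g(k(k(b, a), a), s(s(a))), s(s(a))), b))  →  g(g(g(k(k(b, a), a), s(s(a))), s(s(a))), b)   [R2 at ε]
2. g(g(g(k(k(b, a), a), s(s(a))), s(s(a))), b)  →  g(s(g(k(k(b, a), a), s(s(a)))), b)   [R1 at 1]
3. g(s(g(k(k(b, a), a), s(s(a)))), b)  →  g(s(s(k(k(b, a), a))), b)   [R1 at 1.1]
4. g(s(s(k(k(b, a), a))), b)  →  g(s(s(a)), b)   [R2 at 1.1.1]
5. g(s(s(a)), b)  →  b   [R7 at ε]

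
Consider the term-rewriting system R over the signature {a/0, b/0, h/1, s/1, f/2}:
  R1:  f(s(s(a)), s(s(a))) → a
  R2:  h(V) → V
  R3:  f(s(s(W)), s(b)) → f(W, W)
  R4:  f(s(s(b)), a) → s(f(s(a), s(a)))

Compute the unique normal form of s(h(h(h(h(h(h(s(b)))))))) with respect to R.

1. s(h(h(h(h(h(h(s(b))))))))  →  s(h(h(h(h(h(s(b)))))))   [R2 at 1]
2. s(h(h(h(h(h(s(b)))))))  →  s(h(h(h(h(s(b))))))   [R2 at 1]
3. s(h(h(h(h(s(b))))))  →  s(h(h(h(s(b)))))   [R2 at 1]
4. s(h(h(h(s(b)))))  →  s(h(h(s(b))))   [R2 at 1]
5. s(h(h(s(b))))  →  s(h(s(b)))   [R2 at 1]
6. s(h(s(b)))  →  s(s(b))   [R2 at 1]

s(s(b))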